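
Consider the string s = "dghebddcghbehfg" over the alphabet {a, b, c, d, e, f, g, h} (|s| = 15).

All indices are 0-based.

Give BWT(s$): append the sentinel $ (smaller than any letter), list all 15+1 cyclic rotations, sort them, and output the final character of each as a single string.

gehddb$hbhfcdgge

rank  rotation          last
    0  $dghebddcghbehfg  g
    1  bddcghbehfg$dghe  e
    2  behfg$dghebddcgh  h
    3  cghbehfg$dghebdd  d
    4  dcghbehfg$dghebd  d
    5  ddcghbehfg$dgheb  b
    6  dghebddcghbehfg$  $
    7  ebddcghbehfg$dgh  h
    8  ehfg$dghebddcghb  b
    9  fg$dghebddcghbeh  h
   10  g$dghebddcghbehf  f
   11  ghbehfg$dghebddc  c
   12  ghebddcghbehfg$d  d
   13  hbehfg$dghebddcg  g
   14  hebddcghbehfg$dg  g
   15  hfg$dghebddcghbe  e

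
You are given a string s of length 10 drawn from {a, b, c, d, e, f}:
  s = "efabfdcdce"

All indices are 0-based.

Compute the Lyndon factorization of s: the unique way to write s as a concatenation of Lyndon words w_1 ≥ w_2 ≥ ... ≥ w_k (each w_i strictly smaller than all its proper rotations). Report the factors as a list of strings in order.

["ef", "abfdcdce"]

emit factor 1: 'ef' (i=0, period=2)
emit factor 2: 'abfdcdce' (i=2, period=8)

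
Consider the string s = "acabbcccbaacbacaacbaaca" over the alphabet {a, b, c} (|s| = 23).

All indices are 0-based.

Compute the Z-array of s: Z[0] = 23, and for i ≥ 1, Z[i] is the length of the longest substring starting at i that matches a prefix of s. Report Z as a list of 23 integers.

[23, 0, 1, 0, 0, 0, 0, 0, 0, 1, 2, 0, 0, 3, 0, 1, 2, 0, 0, 1, 3, 0, 1]

Z[0]=23
i=1: fresh scan; Z[1]=0
i=2: fresh scan; Z[2]=1 extend→box=[2,3)
i=3: fresh scan; Z[3]=0
i=4: fresh scan; Z[4]=0
i=5: fresh scan; Z[5]=0
i=6: fresh scan; Z[6]=0
i=7: fresh scan; Z[7]=0
i=8: fresh scan; Z[8]=0
i=9: fresh scan; Z[9]=1 extend→box=[9,10)
i=10: fresh scan; Z[10]=2 extend→box=[10,12)
i=11: min(r-i=1, Z[1]=0)=0; Z[11]=0
i=12: fresh scan; Z[12]=0
i=13: fresh scan; Z[13]=3 extend→box=[13,16)
i=14: min(r-i=2, Z[1]=0)=0; Z[14]=0
i=15: min(r-i=1, Z[2]=1)=1; Z[15]=1
i=16: fresh scan; Z[16]=2 extend→box=[16,18)
i=17: min(r-i=1, Z[1]=0)=0; Z[17]=0
i=18: fresh scan; Z[18]=0
i=19: fresh scan; Z[19]=1 extend→box=[19,20)
i=20: fresh scan; Z[20]=3 extend→box=[20,23)
i=21: min(r-i=2, Z[1]=0)=0; Z[21]=0
i=22: min(r-i=1, Z[2]=1)=1; Z[22]=1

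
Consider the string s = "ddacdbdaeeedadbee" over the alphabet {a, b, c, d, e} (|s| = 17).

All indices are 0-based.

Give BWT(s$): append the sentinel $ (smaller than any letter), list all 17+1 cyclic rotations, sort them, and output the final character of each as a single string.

edddddadebca$eebea

rank  rotation            last
    0  $ddacdbdaeeedadbee  e
    1  acdbdaeeedadbee$dd  d
    2  adbee$ddacdbdaeeed  d
    3  aeeedadbee$ddacdbd  d
    4  bdaeeedadbee$ddacd  d
    5  bee$ddacdbdaeeedad  d
    6  cdbdaeeedadbee$dda  a
    7  dacdbdaeeedadbee$d  d
    8  dadbee$ddacdbdaeee  e
    9  daeeedadbee$ddacdb  b
   10  dbdaeeedadbee$ddac  c
   11  dbee$ddacdbdaeeeda  a
   12  ddacdbdaeeedadbee$  $
   13  e$ddacdbdaeeedadbe  e
   14  edadbee$ddacdbdaee  e
   15  ee$ddacdbdaeeedadb  b
   16  eedadbee$ddacdbdae  e
   17  eeedadbee$ddacdbda  a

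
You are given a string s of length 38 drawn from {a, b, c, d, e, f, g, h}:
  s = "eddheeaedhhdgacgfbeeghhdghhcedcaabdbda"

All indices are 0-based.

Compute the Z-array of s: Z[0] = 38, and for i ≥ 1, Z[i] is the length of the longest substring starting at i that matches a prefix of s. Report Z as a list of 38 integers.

Z[0]=38
i=1: i≥r, start 0; Z[1]=0
i=2: i≥r, start 0; Z[2]=0
i=3: i≥r, start 0; Z[3]=0
i=4: i≥r, start 0; Z[4]=1 grow→box=[4,5)
i=5: i≥r, start 0; Z[5]=1 grow→box=[5,6)
i=6: i≥r, start 0; Z[6]=0
i=7: i≥r, start 0; Z[7]=2 grow→box=[7,9)
i=8: min(r-i=1, Z[1]=0)=0; Z[8]=0
i=9: i≥r, start 0; Z[9]=0
i=10: i≥r, start 0; Z[10]=0
i=11: i≥r, start 0; Z[11]=0
i=12: i≥r, start 0; Z[12]=0
i=13: i≥r, start 0; Z[13]=0
i=14: i≥r, start 0; Z[14]=0
i=15: i≥r, start 0; Z[15]=0
i=16: i≥r, start 0; Z[16]=0
i=17: i≥r, start 0; Z[17]=0
i=18: i≥r, start 0; Z[18]=1 grow→box=[18,19)
i=19: i≥r, start 0; Z[19]=1 grow→box=[19,20)
i=20: i≥r, start 0; Z[20]=0
i=21: i≥r, start 0; Z[21]=0
i=22: i≥r, start 0; Z[22]=0
i=23: i≥r, start 0; Z[23]=0
i=24: i≥r, start 0; Z[24]=0
i=25: i≥r, start 0; Z[25]=0
i=26: i≥r, start 0; Z[26]=0
i=27: i≥r, start 0; Z[27]=0
i=28: i≥r, start 0; Z[28]=2 grow→box=[28,30)
i=29: min(r-i=1, Z[1]=0)=0; Z[29]=0
i=30: i≥r, start 0; Z[30]=0
i=31: i≥r, start 0; Z[31]=0
i=32: i≥r, start 0; Z[32]=0
i=33: i≥r, start 0; Z[33]=0
i=34: i≥r, start 0; Z[34]=0
i=35: i≥r, start 0; Z[35]=0
i=36: i≥r, start 0; Z[36]=0
i=37: i≥r, start 0; Z[37]=0

[38, 0, 0, 0, 1, 1, 0, 2, 0, 0, 0, 0, 0, 0, 0, 0, 0, 0, 1, 1, 0, 0, 0, 0, 0, 0, 0, 0, 2, 0, 0, 0, 0, 0, 0, 0, 0, 0]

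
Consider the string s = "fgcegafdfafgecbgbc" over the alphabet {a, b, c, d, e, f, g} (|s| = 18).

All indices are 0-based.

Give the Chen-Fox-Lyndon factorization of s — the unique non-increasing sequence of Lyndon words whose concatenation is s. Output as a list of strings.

emit factor 1: 'fg' (i=0, period=2)
emit factor 2: 'ceg' (i=2, period=3)
emit factor 3: 'afdfafgecbgbc' (i=5, period=13)

["fg", "ceg", "afdfafgecbgbc"]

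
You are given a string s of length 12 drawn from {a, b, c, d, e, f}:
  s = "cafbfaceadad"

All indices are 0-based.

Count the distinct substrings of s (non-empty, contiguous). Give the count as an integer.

rank→(start, suffix):
  0 → (5, 'aceadad')
  1 → (10, 'ad')
  2 → (8, 'adad')
  3 → (1, 'afbfaceadad')
  4 → (3, 'bfaceadad')
  5 → (0, 'cafbfaceadad')
  6 → (6, 'ceadad')
  7 → (11, 'd')
  8 → (9, 'dad')
  9 → (7, 'eadad')
  10 → (4, 'faceadad')
  11 → (2, 'fbfaceadad')

SA = [5, 10, 8, 1, 3, 0, 6, 11, 9, 7, 4, 2]
rank  pair      lcp
   1  s[5:],s[10:]  1  'a'
   2  s[10:],s[8:]  2  'ad'
   3  s[8:],s[1:]  1  'a'
   4  s[1:],s[3:]  0  ''
   5  s[3:],s[0:]  0  ''
   6  s[0:],s[6:]  1  'c'
   7  s[6:],s[11:]  0  ''
   8  s[11:],s[9:]  1  'd'
   9  s[9:],s[7:]  0  ''
  10  s[7:],s[4:]  0  ''
  11  s[4:],s[2:]  1  'f'

n(n+1)/2 = 12·13/2 = 78
Σ LCP = 0 + 1 + 2 + 1 + 0 + 0 + 1 + 0 + 1 + 0 + 0 + 1 = 7
distinct = 78 − 7 = 71

71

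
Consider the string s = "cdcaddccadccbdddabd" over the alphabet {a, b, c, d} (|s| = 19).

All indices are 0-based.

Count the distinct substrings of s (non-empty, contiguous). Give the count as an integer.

rank→(start, suffix):
  0 → (16, 'abd')
  1 → (8, 'adccbdddabd')
  2 → (3, 'addccadccbdddabd')
  3 → (17, 'bd')
  4 → (12, 'bdddabd')
  5 → (7, 'cadccbdddabd')
  6 → (2, 'caddccadccbdddabd')
  7 → (11, 'cbdddabd')
  8 → (6, 'ccadccbdddabd')
  9 → (10, 'ccbdddabd')
  10 → (0, 'cdcaddccadccbdddabd')
  11 → (18, 'd')
  12 → (15, 'dabd')
  13 → (1, 'dcaddccadccbdddabd')
  14 → (5, 'dccadccbdddabd')
  15 → (9, 'dccbdddabd')
  16 → (14, 'ddabd')
  17 → (4, 'ddccadccbdddabd')
  18 → (13, 'dddabd')

SA = [16, 8, 3, 17, 12, 7, 2, 11, 6, 10, 0, 18, 15, 1, 5, 9, 14, 4, 13]
i: (SA[i-1],SA[i]) lcp shared
  1: (16,8) 1 'a'
  2: (8,3) 2 'ad'
  3: (3,17) 0 ''
  4: (17,12) 2 'bd'
  5: (12,7) 0 ''
  6: (7,2) 3 'cad'
  7: (2,11) 1 'c'
  8: (11,6) 1 'c'
  9: (6,10) 2 'cc'
  10: (10,0) 1 'c'
  11: (0,18) 0 ''
  12: (18,15) 1 'd'
  13: (15,1) 1 'd'
  14: (1,5) 2 'dc'
  15: (5,9) 3 'dcc'
  16: (9,14) 1 'd'
  17: (14,4) 2 'dd'
  18: (4,13) 2 'dd'

n(n+1)/2 = 19·20/2 = 190
Σ LCP = 0 + 1 + 2 + 0 + 2 + 0 + 3 + 1 + 1 + 2 + 1 + 0 + 1 + 1 + 2 + 3 + 1 + 2 + 2 = 25
distinct = 190 − 25 = 165

165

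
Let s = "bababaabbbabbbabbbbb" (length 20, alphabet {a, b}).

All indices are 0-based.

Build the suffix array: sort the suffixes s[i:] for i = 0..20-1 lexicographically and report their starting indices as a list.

[5, 3, 1, 6, 10, 14, 19, 4, 2, 0, 9, 13, 18, 8, 12, 17, 7, 11, 16, 15]

rank→(start, suffix):
  0 → (5, 'aabbbabbbabbbbb')
  1 → (3, 'abaabbbabbbabbbbb')
  2 → (1, 'ababaabbbabbbabbbbb')
  3 → (6, 'abbbabbbabbbbb')
  4 → (10, 'abbbabbbbb')
  5 → (14, 'abbbbb')
  6 → (19, 'b')
  7 → (4, 'baabbbabbbabbbbb')
  8 → (2, 'babaabbbabbbabbbbb')
  9 → (0, 'bababaabbbabbbabbbbb')
  10 → (9, 'babbbabbbbb')
  11 → (13, 'babbbbb')
  12 → (18, 'bb')
  13 → (8, 'bbabbbabbbbb')
  14 → (12, 'bbabbbbb')
  15 → (17, 'bbb')
  16 → (7, 'bbbabbbabbbbb')
  17 → (11, 'bbbabbbbb')
  18 → (16, 'bbbb')
  19 → (15, 'bbbbb')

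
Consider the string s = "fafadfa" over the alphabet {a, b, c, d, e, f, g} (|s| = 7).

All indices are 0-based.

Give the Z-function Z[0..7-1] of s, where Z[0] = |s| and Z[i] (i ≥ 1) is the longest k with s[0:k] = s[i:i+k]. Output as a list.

Z[0]=7
i=1: i≥r, start 0; Z[1]=0
i=2: i≥r, start 0; Z[2]=2 grow→box=[2,4)
i=3: min(r-i=1, Z[1]=0)=0; Z[3]=0
i=4: i≥r, start 0; Z[4]=0
i=5: i≥r, start 0; Z[5]=2 grow→box=[5,7)
i=6: min(r-i=1, Z[1]=0)=0; Z[6]=0

[7, 0, 2, 0, 0, 2, 0]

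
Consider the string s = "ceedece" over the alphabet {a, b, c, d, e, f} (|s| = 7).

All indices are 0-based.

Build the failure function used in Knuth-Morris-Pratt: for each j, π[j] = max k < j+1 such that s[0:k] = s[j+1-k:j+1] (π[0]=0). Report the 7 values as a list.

π[0] = 0
j=1 s[j]='e': π[1]=0 (border '')
j=2 s[j]='e': π[2]=0 (border '')
j=3 s[j]='d': π[3]=0 (border '')
j=4 s[j]='e': π[4]=0 (border '')
j=5 s[j]='c': π[5]=1 (border 'c')
j=6 s[j]='e': π[6]=2 (border 'ce')

[0, 0, 0, 0, 0, 1, 2]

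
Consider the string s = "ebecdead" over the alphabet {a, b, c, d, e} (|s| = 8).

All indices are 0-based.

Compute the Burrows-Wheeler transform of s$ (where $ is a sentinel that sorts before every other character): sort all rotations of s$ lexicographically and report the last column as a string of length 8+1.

deeeacd$b

rank  rotation   last
    0  $ebecdead  d
    1  ad$ebecde  e
    2  becdead$e  e
    3  cdead$ebe  e
    4  d$ebecdea  a
    5  dead$ebec  c
    6  ead$ebecd  d
    7  ebecdead$  $
    8  ecdead$eb  b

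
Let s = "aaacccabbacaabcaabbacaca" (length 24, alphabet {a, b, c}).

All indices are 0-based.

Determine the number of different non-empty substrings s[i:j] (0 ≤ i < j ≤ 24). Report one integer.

rank→(start, suffix):
  0 → (23, 'a')
  1 → (0, 'aaacccabbacaabcaabbacaca')
  2 → (15, 'aabbacaca')
  3 → (11, 'aabcaabbacaca')
  4 → (1, 'aacccabbacaabcaabbacaca')
  5 → (6, 'abbacaabcaabbacaca')
  6 → (16, 'abbacaca')
  7 → (12, 'abcaabbacaca')
  8 → (21, 'aca')
  9 → (9, 'acaabcaabbacaca')
  10 → (19, 'acaca')
  11 → (2, 'acccabbacaabcaabbacaca')
  12 → (8, 'bacaabcaabbacaca')
  13 → (18, 'bacaca')
  14 → (7, 'bbacaabcaabbacaca')
  15 → (17, 'bbacaca')
  16 → (13, 'bcaabbacaca')
  17 → (22, 'ca')
  18 → (14, 'caabbacaca')
  19 → (10, 'caabcaabbacaca')
  20 → (5, 'cabbacaabcaabbacaca')
  21 → (20, 'caca')
  22 → (4, 'ccabbacaabcaabbacaca')
  23 → (3, 'cccabbacaabcaabbacaca')

SA = [23, 0, 15, 11, 1, 6, 16, 12, 21, 9, 19, 2, 8, 18, 7, 17, 13, 22, 14, 10, 5, 20, 4, 3]
i: (SA[i-1],SA[i]) lcp shared
  1: (23,0) 1 'a'
  2: (0,15) 2 'aa'
  3: (15,11) 3 'aab'
  4: (11,1) 2 'aa'
  5: (1,6) 1 'a'
  6: (6,16) 6 'abbaca'
  7: (16,12) 2 'ab'
  8: (12,21) 1 'a'
  9: (21,9) 3 'aca'
  10: (9,19) 3 'aca'
  11: (19,2) 2 'ac'
  12: (2,8) 0 ''
  13: (8,18) 4 'baca'
  14: (18,7) 1 'b'
  15: (7,17) 5 'bbaca'
  16: (17,13) 1 'b'
  17: (13,22) 0 ''
  18: (22,14) 2 'ca'
  19: (14,10) 4 'caab'
  20: (10,5) 2 'ca'
  21: (5,20) 2 'ca'
  22: (20,4) 1 'c'
  23: (4,3) 2 'cc'

n(n+1)/2 = 24·25/2 = 300
Σ LCP = 0 + 1 + 2 + 3 + 2 + 1 + 6 + 2 + 1 + 3 + 3 + 2 + 0 + 4 + 1 + 5 + 1 + 0 + 2 + 4 + 2 + 2 + 1 + 2 = 50
distinct = 300 − 50 = 250

250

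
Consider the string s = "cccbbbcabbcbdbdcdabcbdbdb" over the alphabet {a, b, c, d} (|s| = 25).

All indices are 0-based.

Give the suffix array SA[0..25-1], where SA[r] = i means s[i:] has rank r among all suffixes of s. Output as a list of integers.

sorted suffixes:
  #0 SA[0]=7  'abbcbdbdcdabcbdbdb'
  #1 SA[1]=17  'abcbdbdb'
  #2 SA[2]=24  'b'
  #3 SA[3]=3  'bbbcabbcbdbdcdabcbdbdb'
  #4 SA[4]=4  'bbcabbcbdbdcdabcbdbdb'
  #5 SA[5]=8  'bbcbdbdcdabcbdbdb'
  #6 SA[6]=5  'bcabbcbdbdcdabcbdbdb'
  #7 SA[7]=18  'bcbdbdb'
  #8 SA[8]=9  'bcbdbdcdabcbdbdb'
  #9 SA[9]=22  'bdb'
  #10 SA[10]=20  'bdbdb'
  #11 SA[11]=11  'bdbdcdabcbdbdb'
  #12 SA[12]=13  'bdcdabcbdbdb'
  #13 SA[13]=6  'cabbcbdbdcdabcbdbdb'
  #14 SA[14]=2  'cbbbcabbcbdbdcdabcbdbdb'
  #15 SA[15]=19  'cbdbdb'
  #16 SA[16]=10  'cbdbdcdabcbdbdb'
  #17 SA[17]=1  'ccbbbcabbcbdbdcdabcbdbdb'
  #18 SA[18]=0  'cccbbbcabbcbdbdcdabcbdbdb'
  #19 SA[19]=15  'cdabcbdbdb'
  #20 SA[20]=16  'dabcbdbdb'
  #21 SA[21]=23  'db'
  #22 SA[22]=21  'dbdb'
  #23 SA[23]=12  'dbdcdabcbdbdb'
  #24 SA[24]=14  'dcdabcbdbdb'

[7, 17, 24, 3, 4, 8, 5, 18, 9, 22, 20, 11, 13, 6, 2, 19, 10, 1, 0, 15, 16, 23, 21, 12, 14]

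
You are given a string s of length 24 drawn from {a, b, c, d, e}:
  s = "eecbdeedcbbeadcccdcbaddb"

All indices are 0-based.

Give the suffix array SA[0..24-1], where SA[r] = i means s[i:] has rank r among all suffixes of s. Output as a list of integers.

[12, 20, 23, 19, 9, 3, 10, 18, 8, 2, 14, 15, 16, 22, 17, 7, 13, 21, 4, 11, 1, 6, 0, 5]

rank→(start, suffix):
  0 → (12, 'adcccdcbaddb')
  1 → (20, 'addb')
  2 → (23, 'b')
  3 → (19, 'baddb')
  4 → (9, 'bbeadcccdcbaddb')
  5 → (3, 'bdeedcbbeadcccdcbaddb')
  6 → (10, 'beadcccdcbaddb')
  7 → (18, 'cbaddb')
  8 → (8, 'cbbeadcccdcbaddb')
  9 → (2, 'cbdeedcbbeadcccdcbaddb')
  10 → (14, 'cccdcbaddb')
  11 → (15, 'ccdcbaddb')
  12 → (16, 'cdcbaddb')
  13 → (22, 'db')
  14 → (17, 'dcbaddb')
  15 → (7, 'dcbbeadcccdcbaddb')
  16 → (13, 'dcccdcbaddb')
  17 → (21, 'ddb')
  18 → (4, 'deedcbbeadcccdcbaddb')
  19 → (11, 'eadcccdcbaddb')
  20 → (1, 'ecbdeedcbbeadcccdcbaddb')
  21 → (6, 'edcbbeadcccdcbaddb')
  22 → (0, 'eecbdeedcbbeadcccdcbaddb')
  23 → (5, 'eedcbbeadcccdcbaddb')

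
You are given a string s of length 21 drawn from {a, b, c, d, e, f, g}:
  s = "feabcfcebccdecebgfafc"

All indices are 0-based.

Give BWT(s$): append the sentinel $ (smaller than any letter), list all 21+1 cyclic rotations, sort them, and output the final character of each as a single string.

rank  rotation                last
    0  $feabcfcebccdecebgfafc  c
    1  abcfcebccdecebgfafc$fe  e
    2  afc$feabcfcebccdecebgf  f
    3  bccdecebgfafc$feabcfce  e
    4  bcfcebccdecebgfafc$fea  a
    5  bgfafc$feabcfcebccdece  e
    6  c$feabcfcebccdecebgfaf  f
    7  ccdecebgfafc$feabcfceb  b
    8  cdecebgfafc$feabcfcebc  c
    9  cebccdecebgfafc$feabcf  f
   10  cebgfafc$feabcfcebccde  e
   11  cfcebccdecebgfafc$feab  b
   12  decebgfafc$feabcfcebcc  c
   13  eabcfcebccdecebgfafc$f  f
   14  ebccdecebgfafc$feabcfc  c
   15  ebgfafc$feabcfcebccdec  c
   16  ecebgfafc$feabcfcebccd  d
   17  fafc$feabcfcebccdecebg  g
   18  fc$feabcfcebccdecebgfa  a
   19  fcebccdecebgfafc$feabc  c
   20  feabcfcebccdecebgfafc$  $
   21  gfafc$feabcfcebccdeceb  b

cefeaefbcfebcfccdgac$b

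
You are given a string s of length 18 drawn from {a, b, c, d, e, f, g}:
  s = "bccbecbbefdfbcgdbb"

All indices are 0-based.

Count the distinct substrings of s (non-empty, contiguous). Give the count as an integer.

sorted suffixes:
  #0 SA[0]=17  'b'
  #1 SA[1]=16  'bb'
  #2 SA[2]=6  'bbefdfbcgdbb'
  #3 SA[3]=0  'bccbecbbefdfbcgdbb'
  #4 SA[4]=12  'bcgdbb'
  #5 SA[5]=3  'becbbefdfbcgdbb'
  #6 SA[6]=7  'befdfbcgdbb'
  #7 SA[7]=5  'cbbefdfbcgdbb'
  #8 SA[8]=2  'cbecbbefdfbcgdbb'
  #9 SA[9]=1  'ccbecbbefdfbcgdbb'
  #10 SA[10]=13  'cgdbb'
  #11 SA[11]=15  'dbb'
  #12 SA[12]=10  'dfbcgdbb'
  #13 SA[13]=4  'ecbbefdfbcgdbb'
  #14 SA[14]=8  'efdfbcgdbb'
  #15 SA[15]=11  'fbcgdbb'
  #16 SA[16]=9  'fdfbcgdbb'
  #17 SA[17]=14  'gdbb'

SA = [17, 16, 6, 0, 12, 3, 7, 5, 2, 1, 13, 15, 10, 4, 8, 11, 9, 14]
rank  pair      lcp
   1  s[17:],s[16:]  1  'b'
   2  s[16:],s[6:]  2  'bb'
   3  s[6:],s[0:]  1  'b'
   4  s[0:],s[12:]  2  'bc'
   5  s[12:],s[3:]  1  'b'
   6  s[3:],s[7:]  2  'be'
   7  s[7:],s[5:]  0  ''
   8  s[5:],s[2:]  2  'cb'
   9  s[2:],s[1:]  1  'c'
  10  s[1:],s[13:]  1  'c'
  11  s[13:],s[15:]  0  ''
  12  s[15:],s[10:]  1  'd'
  13  s[10:],s[4:]  0  ''
  14  s[4:],s[8:]  1  'e'
  15  s[8:],s[11:]  0  ''
  16  s[11:],s[9:]  1  'f'
  17  s[9:],s[14:]  0  ''

n(n+1)/2 = 18·19/2 = 171
Σ LCP = 0 + 1 + 2 + 1 + 2 + 1 + 2 + 0 + 2 + 1 + 1 + 0 + 1 + 0 + 1 + 0 + 1 + 0 = 16
distinct = 171 − 16 = 155

155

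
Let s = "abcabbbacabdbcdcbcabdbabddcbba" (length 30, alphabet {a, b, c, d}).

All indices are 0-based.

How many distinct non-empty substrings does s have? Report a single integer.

410

rank→(start, suffix):
  0 → (29, 'a')
  1 → (3, 'abbbacabdbcdcbcabdbabddcbba')
  2 → (0, 'abcabbbacabdbcdcbcabdbabddcbba')
  3 → (18, 'abdbabddcbba')
  4 → (9, 'abdbcdcbcabdbabddcbba')
  5 → (22, 'abddcbba')
  6 → (7, 'acabdbcdcbcabdbabddcbba')
  7 → (28, 'ba')
  8 → (21, 'babddcbba')
  9 → (6, 'bacabdbcdcbcabdbabddcbba')
  10 → (27, 'bba')
  11 → (5, 'bbacabdbcdcbcabdbabddcbba')
  12 → (4, 'bbbacabdbcdcbcabdbabddcbba')
  13 → (1, 'bcabbbacabdbcdcbcabdbabddcbba')
  14 → (16, 'bcabdbabddcbba')
  15 → (12, 'bcdcbcabdbabddcbba')
  16 → (19, 'bdbabddcbba')
  17 → (10, 'bdbcdcbcabdbabddcbba')
  18 → (23, 'bddcbba')
  19 → (2, 'cabbbacabdbcdcbcabdbabddcbba')
  20 → (17, 'cabdbabddcbba')
  21 → (8, 'cabdbcdcbcabdbabddcbba')
  22 → (26, 'cbba')
  23 → (15, 'cbcabdbabddcbba')
  24 → (13, 'cdcbcabdbabddcbba')
  25 → (20, 'dbabddcbba')
  26 → (11, 'dbcdcbcabdbabddcbba')
  27 → (25, 'dcbba')
  28 → (14, 'dcbcabdbabddcbba')
  29 → (24, 'ddcbba')

SA = [29, 3, 0, 18, 9, 22, 7, 28, 21, 6, 27, 5, 4, 1, 16, 12, 19, 10, 23, 2, 17, 8, 26, 15, 13, 20, 11, 25, 14, 24]
i: (SA[i-1],SA[i]) lcp shared
  1: (29,3) 1 'a'
  2: (3,0) 2 'ab'
  3: (0,18) 2 'ab'
  4: (18,9) 4 'abdb'
  5: (9,22) 3 'abd'
  6: (22,7) 1 'a'
  7: (7,28) 0 ''
  8: (28,21) 2 'ba'
  9: (21,6) 2 'ba'
  10: (6,27) 1 'b'
  11: (27,5) 3 'bba'
  12: (5,4) 2 'bb'
  13: (4,1) 1 'b'
  14: (1,16) 4 'bcab'
  15: (16,12) 2 'bc'
  16: (12,19) 1 'b'
  17: (19,10) 3 'bdb'
  18: (10,23) 2 'bd'
  19: (23,2) 0 ''
  20: (2,17) 3 'cab'
  21: (17,8) 5 'cabdb'
  22: (8,26) 1 'c'
  23: (26,15) 2 'cb'
  24: (15,13) 1 'c'
  25: (13,20) 0 ''
  26: (20,11) 2 'db'
  27: (11,25) 1 'd'
  28: (25,14) 3 'dcb'
  29: (14,24) 1 'd'

n(n+1)/2 = 30·31/2 = 465
Σ LCP = 0 + 1 + 2 + 2 + 4 + 3 + 1 + 0 + 2 + 2 + 1 + 3 + 2 + 1 + 4 + 2 + 1 + 3 + 2 + 0 + 3 + 5 + 1 + 2 + 1 + 0 + 2 + 1 + 3 + 1 = 55
distinct = 465 − 55 = 410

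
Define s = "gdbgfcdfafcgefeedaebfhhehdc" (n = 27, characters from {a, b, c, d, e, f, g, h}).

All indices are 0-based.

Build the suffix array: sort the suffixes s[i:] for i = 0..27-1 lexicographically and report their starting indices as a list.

rank | idx | suffix
   0 |  17 | aebfhhehdc
   1 |   8 | afcgefeedaebfhhehdc
   2 |  19 | bfhhehdc
   3 |   2 | bgfcdfafcgefeedaebfhhehdc
   4 |  26 | c
   5 |   5 | cdfafcgefeedaebfhhehdc
   6 |  10 | cgefeedaebfhhehdc
   7 |  16 | daebfhhehdc
   8 |   1 | dbgfcdfafcgefeedaebfhhehdc
   9 |  25 | dc
  10 |   6 | dfafcgefeedaebfhhehdc
  11 |  18 | ebfhhehdc
  12 |  15 | edaebfhhehdc
  13 |  14 | eedaebfhhehdc
  14 |  12 | efeedaebfhhehdc
  15 |  23 | ehdc
  16 |   7 | fafcgefeedaebfhhehdc
  17 |   4 | fcdfafcgefeedaebfhhehdc
  18 |   9 | fcgefeedaebfhhehdc
  19 |  13 | feedaebfhhehdc
  20 |  20 | fhhehdc
  21 |   0 | gdbgfcdfafcgefeedaebfhhehdc
  22 |  11 | gefeedaebfhhehdc
  23 |   3 | gfcdfafcgefeedaebfhhehdc
  24 |  24 | hdc
  25 |  22 | hehdc
  26 |  21 | hhehdc

[17, 8, 19, 2, 26, 5, 10, 16, 1, 25, 6, 18, 15, 14, 12, 23, 7, 4, 9, 13, 20, 0, 11, 3, 24, 22, 21]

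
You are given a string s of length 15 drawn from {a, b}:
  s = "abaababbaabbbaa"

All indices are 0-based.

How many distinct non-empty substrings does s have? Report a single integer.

rank | idx | suffix
   0 |  14 | a
   1 |  13 | aa
   2 |   2 | aababbaabbbaa
   3 |   8 | aabbbaa
   4 |   0 | abaababbaabbbaa
   5 |   3 | ababbaabbbaa
   6 |   5 | abbaabbbaa
   7 |   9 | abbbaa
   8 |  12 | baa
   9 |   1 | baababbaabbbaa
  10 |   7 | baabbbaa
  11 |   4 | babbaabbbaa
  12 |  11 | bbaa
  13 |   6 | bbaabbbaa
  14 |  10 | bbbaa

SA = [14, 13, 2, 8, 0, 3, 5, 9, 12, 1, 7, 4, 11, 6, 10]
[i] adj suffixes → lcp
  [1] 14/13 → 1 ('a')
  [2] 13/2 → 2 ('aa')
  [3] 2/8 → 3 ('aab')
  [4] 8/0 → 1 ('a')
  [5] 0/3 → 3 ('aba')
  [6] 3/5 → 2 ('ab')
  [7] 5/9 → 3 ('abb')
  [8] 9/12 → 0 ('')
  [9] 12/1 → 3 ('baa')
  [10] 1/7 → 4 ('baab')
  [11] 7/4 → 2 ('ba')
  [12] 4/11 → 1 ('b')
  [13] 11/6 → 4 ('bbaa')
  [14] 6/10 → 2 ('bb')

n(n+1)/2 = 15·16/2 = 120
Σ LCP = 0 + 1 + 2 + 3 + 1 + 3 + 2 + 3 + 0 + 3 + 4 + 2 + 1 + 4 + 2 = 31
distinct = 120 − 31 = 89

89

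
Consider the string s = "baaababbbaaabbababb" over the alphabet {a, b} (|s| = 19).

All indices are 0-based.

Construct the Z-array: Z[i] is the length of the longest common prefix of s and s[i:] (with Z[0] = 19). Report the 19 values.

[19, 0, 0, 0, 2, 0, 1, 1, 5, 0, 0, 0, 1, 2, 0, 2, 0, 1, 1]

Z[0]=19
i=1: fresh scan; Z[1]=0
i=2: fresh scan; Z[2]=0
i=3: fresh scan; Z[3]=0
i=4: fresh scan; Z[4]=2 extend→box=[4,6)
i=5: min(r-i=1, Z[1]=0)=0; Z[5]=0
i=6: fresh scan; Z[6]=1 extend→box=[6,7)
i=7: fresh scan; Z[7]=1 extend→box=[7,8)
i=8: fresh scan; Z[8]=5 extend→box=[8,13)
i=9: min(r-i=4, Z[1]=0)=0; Z[9]=0
i=10: min(r-i=3, Z[2]=0)=0; Z[10]=0
i=11: min(r-i=2, Z[3]=0)=0; Z[11]=0
i=12: min(r-i=1, Z[4]=2)=1; Z[12]=1
i=13: fresh scan; Z[13]=2 extend→box=[13,15)
i=14: min(r-i=1, Z[1]=0)=0; Z[14]=0
i=15: fresh scan; Z[15]=2 extend→box=[15,17)
i=16: min(r-i=1, Z[1]=0)=0; Z[16]=0
i=17: fresh scan; Z[17]=1 extend→box=[17,18)
i=18: fresh scan; Z[18]=1 extend→box=[18,19)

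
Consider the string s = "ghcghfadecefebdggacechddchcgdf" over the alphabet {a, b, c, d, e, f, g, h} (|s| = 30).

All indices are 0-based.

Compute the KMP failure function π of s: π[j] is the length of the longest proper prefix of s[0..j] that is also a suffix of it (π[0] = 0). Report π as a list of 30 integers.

[0, 0, 0, 1, 2, 0, 0, 0, 0, 0, 0, 0, 0, 0, 0, 1, 1, 0, 0, 0, 0, 0, 0, 0, 0, 0, 0, 1, 0, 0]

π[0] = 0
j=1 s[j]='h': π[1]=0 (border '')
j=2 s[j]='c': π[2]=0 (border '')
j=3 s[j]='g': π[3]=1 (border 'g')
j=4 s[j]='h': π[4]=2 (border 'gh')
j=5 s[j]='f': k: 2→0; π[5]=0 (border '')
j=6 s[j]='a': π[6]=0 (border '')
j=7 s[j]='d': π[7]=0 (border '')
j=8 s[j]='e': π[8]=0 (border '')
j=9 s[j]='c': π[9]=0 (border '')
j=10 s[j]='e': π[10]=0 (border '')
j=11 s[j]='f': π[11]=0 (border '')
j=12 s[j]='e': π[12]=0 (border '')
j=13 s[j]='b': π[13]=0 (border '')
j=14 s[j]='d': π[14]=0 (border '')
j=15 s[j]='g': π[15]=1 (border 'g')
j=16 s[j]='g': k: 1→0; π[16]=1 (border 'g')
j=17 s[j]='a': k: 1→0; π[17]=0 (border '')
j=18 s[j]='c': π[18]=0 (border '')
j=19 s[j]='e': π[19]=0 (border '')
j=20 s[j]='c': π[20]=0 (border '')
j=21 s[j]='h': π[21]=0 (border '')
j=22 s[j]='d': π[22]=0 (border '')
j=23 s[j]='d': π[23]=0 (border '')
j=24 s[j]='c': π[24]=0 (border '')
j=25 s[j]='h': π[25]=0 (border '')
j=26 s[j]='c': π[26]=0 (border '')
j=27 s[j]='g': π[27]=1 (border 'g')
j=28 s[j]='d': k: 1→0; π[28]=0 (border '')
j=29 s[j]='f': π[29]=0 (border '')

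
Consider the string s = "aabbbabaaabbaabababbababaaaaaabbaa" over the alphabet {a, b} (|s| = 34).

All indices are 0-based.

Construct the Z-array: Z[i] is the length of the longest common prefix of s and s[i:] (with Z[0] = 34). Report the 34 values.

[34, 1, 0, 0, 0, 1, 0, 2, 4, 1, 0, 0, 3, 1, 0, 1, 0, 1, 0, 0, 1, 0, 1, 0, 2, 2, 2, 2, 4, 1, 0, 0, 2, 1]

Z[0]=34
i=1: outside box; Z[1]=1 extend→box=[1,2)
i=2: outside box; Z[2]=0
i=3: outside box; Z[3]=0
i=4: outside box; Z[4]=0
i=5: outside box; Z[5]=1 extend→box=[5,6)
i=6: outside box; Z[6]=0
i=7: outside box; Z[7]=2 extend→box=[7,9)
i=8: min(r-i=1, Z[1]=1)=1; Z[8]=4 extend→box=[8,12)
i=9: min(r-i=3, Z[1]=1)=1; Z[9]=1
i=10: min(r-i=2, Z[2]=0)=0; Z[10]=0
i=11: min(r-i=1, Z[3]=0)=0; Z[11]=0
i=12: outside box; Z[12]=3 extend→box=[12,15)
i=13: min(r-i=2, Z[1]=1)=1; Z[13]=1
i=14: min(r-i=1, Z[2]=0)=0; Z[14]=0
i=15: outside box; Z[15]=1 extend→box=[15,16)
i=16: outside box; Z[16]=0
i=17: outside box; Z[17]=1 extend→box=[17,18)
i=18: outside box; Z[18]=0
i=19: outside box; Z[19]=0
i=20: outside box; Z[20]=1 extend→box=[20,21)
i=21: outside box; Z[21]=0
i=22: outside box; Z[22]=1 extend→box=[22,23)
i=23: outside box; Z[23]=0
i=24: outside box; Z[24]=2 extend→box=[24,26)
i=25: min(r-i=1, Z[1]=1)=1; Z[25]=2 extend→box=[25,27)
i=26: min(r-i=1, Z[1]=1)=1; Z[26]=2 extend→box=[26,28)
i=27: min(r-i=1, Z[1]=1)=1; Z[27]=2 extend→box=[27,29)
i=28: min(r-i=1, Z[1]=1)=1; Z[28]=4 extend→box=[28,32)
i=29: min(r-i=3, Z[1]=1)=1; Z[29]=1
i=30: min(r-i=2, Z[2]=0)=0; Z[30]=0
i=31: min(r-i=1, Z[3]=0)=0; Z[31]=0
i=32: outside box; Z[32]=2 extend→box=[32,34)
i=33: min(r-i=1, Z[1]=1)=1; Z[33]=1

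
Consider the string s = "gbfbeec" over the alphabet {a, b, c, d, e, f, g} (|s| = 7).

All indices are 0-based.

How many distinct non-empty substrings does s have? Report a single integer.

sorted suffixes:
  #0 SA[0]=3  'beec'
  #1 SA[1]=1  'bfbeec'
  #2 SA[2]=6  'c'
  #3 SA[3]=5  'ec'
  #4 SA[4]=4  'eec'
  #5 SA[5]=2  'fbeec'
  #6 SA[6]=0  'gbfbeec'

SA = [3, 1, 6, 5, 4, 2, 0]
rank  pair      lcp
   1  s[3:],s[1:]  1  'b'
   2  s[1:],s[6:]  0  ''
   3  s[6:],s[5:]  0  ''
   4  s[5:],s[4:]  1  'e'
   5  s[4:],s[2:]  0  ''
   6  s[2:],s[0:]  0  ''

n(n+1)/2 = 7·8/2 = 28
Σ LCP = 0 + 1 + 0 + 0 + 1 + 0 + 0 = 2
distinct = 28 − 2 = 26

26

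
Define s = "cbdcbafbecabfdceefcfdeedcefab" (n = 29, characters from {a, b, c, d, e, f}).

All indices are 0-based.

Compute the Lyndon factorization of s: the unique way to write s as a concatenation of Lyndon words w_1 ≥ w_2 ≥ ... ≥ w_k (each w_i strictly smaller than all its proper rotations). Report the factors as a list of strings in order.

emit factor 1: 'c' (i=0, period=1)
emit factor 2: 'bdc' (i=1, period=3)
emit factor 3: 'b' (i=4, period=1)
emit factor 4: 'afbec' (i=5, period=5)
emit factor 5: 'abfdceefcfdeedcef' (i=10, period=17)
emit factor 6: 'ab' (i=27, period=2)

["c", "bdc", "b", "afbec", "abfdceefcfdeedcef", "ab"]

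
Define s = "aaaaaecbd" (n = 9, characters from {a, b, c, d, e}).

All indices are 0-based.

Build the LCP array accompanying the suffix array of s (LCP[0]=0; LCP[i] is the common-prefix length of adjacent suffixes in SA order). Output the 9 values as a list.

sorted suffixes:
  #0 SA[0]=0  'aaaaaecbd'
  #1 SA[1]=1  'aaaaecbd'
  #2 SA[2]=2  'aaaecbd'
  #3 SA[3]=3  'aaecbd'
  #4 SA[4]=4  'aecbd'
  #5 SA[5]=7  'bd'
  #6 SA[6]=6  'cbd'
  #7 SA[7]=8  'd'
  #8 SA[8]=5  'ecbd'

SA = [0, 1, 2, 3, 4, 7, 6, 8, 5]
rank  pair      lcp
   1  s[0:],s[1:]  4  'aaaa'
   2  s[1:],s[2:]  3  'aaa'
   3  s[2:],s[3:]  2  'aa'
   4  s[3:],s[4:]  1  'a'
   5  s[4:],s[7:]  0  ''
   6  s[7:],s[6:]  0  ''
   7  s[6:],s[8:]  0  ''
   8  s[8:],s[5:]  0  ''

[0, 4, 3, 2, 1, 0, 0, 0, 0]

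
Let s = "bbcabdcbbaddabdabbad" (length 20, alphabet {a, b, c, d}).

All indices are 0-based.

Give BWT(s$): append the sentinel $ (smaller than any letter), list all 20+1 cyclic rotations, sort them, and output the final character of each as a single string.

rank  rotation               last
    0  $bbcabdcbbaddabdabbad  d
    1  abbad$bbcabdcbbaddabd  d
    2  abdabbad$bbcabdcbbadd  d
    3  abdcbbaddabdabbad$bbc  c
    4  ad$bbcabdcbbaddabdabb  b
    5  addabdabbad$bbcabdcbb  b
    6  bad$bbcabdcbbaddabdab  b
    7  baddabdabbad$bbcabdcb  b
    8  bbad$bbcabdcbbaddabda  a
    9  bbaddabdabbad$bbcabdc  c
   10  bbcabdcbbaddabdabbad$  $
   11  bcabdcbbaddabdabbad$b  b
   12  bdabbad$bbcabdcbbadda  a
   13  bdcbbaddabdabbad$bbca  a
   14  cabdcbbaddabdabbad$bb  b
   15  cbbaddabdabbad$bbcabd  d
   16  d$bbcabdcbbaddabdabba  a
   17  dabbad$bbcabdcbbaddab  b
   18  dabdabbad$bbcabdcbbad  d
   19  dcbbaddabdabbad$bbcab  b
   20  ddabdabbad$bbcabdcbba  a

dddcbbbbac$baabdabdba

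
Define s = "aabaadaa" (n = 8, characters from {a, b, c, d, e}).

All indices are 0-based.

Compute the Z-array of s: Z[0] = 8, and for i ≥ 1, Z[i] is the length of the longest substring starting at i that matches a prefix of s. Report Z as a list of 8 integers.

Z[0]=8
i=1: outside box; Z[1]=1 grow→box=[1,2)
i=2: outside box; Z[2]=0
i=3: outside box; Z[3]=2 grow→box=[3,5)
i=4: min(r-i=1, Z[1]=1)=1; Z[4]=1
i=5: outside box; Z[5]=0
i=6: outside box; Z[6]=2 grow→box=[6,8)
i=7: min(r-i=1, Z[1]=1)=1; Z[7]=1

[8, 1, 0, 2, 1, 0, 2, 1]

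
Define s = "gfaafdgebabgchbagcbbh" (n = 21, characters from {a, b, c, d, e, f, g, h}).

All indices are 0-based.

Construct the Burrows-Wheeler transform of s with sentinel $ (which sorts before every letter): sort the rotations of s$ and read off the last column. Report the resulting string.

rank  rotation                last
    0  $gfaafdgebabgchbagcbbh  h
    1  aafdgebabgchbagcbbh$gf  f
    2  abgchbagcbbh$gfaafdgeb  b
    3  afdgebabgchbagcbbh$gfa  a
    4  agcbbh$gfaafdgebabgchb  b
    5  babgchbagcbbh$gfaafdge  e
    6  bagcbbh$gfaafdgebabgch  h
    7  bbh$gfaafdgebabgchbagc  c
    8  bgchbagcbbh$gfaafdgeba  a
    9  bh$gfaafdgebabgchbagcb  b
   10  cbbh$gfaafdgebabgchbag  g
   11  chbagcbbh$gfaafdgebabg  g
   12  dgebabgchbagcbbh$gfaaf  f
   13  ebabgchbagcbbh$gfaafdg  g
   14  faafdgebabgchbagcbbh$g  g
   15  fdgebabgchbagcbbh$gfaa  a
   16  gcbbh$gfaafdgebabgchba  a
   17  gchbagcbbh$gfaafdgebab  b
   18  gebabgchbagcbbh$gfaafd  d
   19  gfaafdgebabgchbagcbbh$  $
   20  h$gfaafdgebabgchbagcbb  b
   21  hbagcbbh$gfaafdgebabgc  c

hfbabehcabggfggaabd$bc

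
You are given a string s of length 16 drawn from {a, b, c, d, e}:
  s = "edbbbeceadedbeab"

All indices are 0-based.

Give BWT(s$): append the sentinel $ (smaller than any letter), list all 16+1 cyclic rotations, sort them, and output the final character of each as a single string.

beeadbdbeeeabcb$d

rank  rotation           last
    0  $edbbbeceadedbeab  b
    1  ab$edbbbeceadedbe  e
    2  adedbeab$edbbbece  e
    3  b$edbbbeceadedbea  a
    4  bbbeceadedbeab$ed  d
    5  bbeceadedbeab$edb  b
    6  beab$edbbbeceaded  d
    7  beceadedbeab$edbb  b
    8  ceadedbeab$edbbbe  e
    9  dbbbeceadedbeab$e  e
   10  dbeab$edbbbeceade  e
   11  dedbeab$edbbbecea  a
   12  eab$edbbbeceadedb  b
   13  eadedbeab$edbbbec  c
   14  eceadedbeab$edbbb  b
   15  edbbbeceadedbeab$  $
   16  edbeab$edbbbecead  d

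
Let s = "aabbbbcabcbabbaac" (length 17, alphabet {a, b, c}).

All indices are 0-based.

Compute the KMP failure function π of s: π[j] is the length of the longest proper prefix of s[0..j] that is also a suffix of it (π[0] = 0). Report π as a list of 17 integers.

π[0] = 0
j=1 s[j]='a': π[1]=1 (border 'a')
j=2 s[j]='b': k: 1→0; π[2]=0 (border '')
j=3 s[j]='b': π[3]=0 (border '')
j=4 s[j]='b': π[4]=0 (border '')
j=5 s[j]='b': π[5]=0 (border '')
j=6 s[j]='c': π[6]=0 (border '')
j=7 s[j]='a': π[7]=1 (border 'a')
j=8 s[j]='b': k: 1→0; π[8]=0 (border '')
j=9 s[j]='c': π[9]=0 (border '')
j=10 s[j]='b': π[10]=0 (border '')
j=11 s[j]='a': π[11]=1 (border 'a')
j=12 s[j]='b': k: 1→0; π[12]=0 (border '')
j=13 s[j]='b': π[13]=0 (border '')
j=14 s[j]='a': π[14]=1 (border 'a')
j=15 s[j]='a': π[15]=2 (border 'aa')
j=16 s[j]='c': k: 2→1→0; π[16]=0 (border '')

[0, 1, 0, 0, 0, 0, 0, 1, 0, 0, 0, 1, 0, 0, 1, 2, 0]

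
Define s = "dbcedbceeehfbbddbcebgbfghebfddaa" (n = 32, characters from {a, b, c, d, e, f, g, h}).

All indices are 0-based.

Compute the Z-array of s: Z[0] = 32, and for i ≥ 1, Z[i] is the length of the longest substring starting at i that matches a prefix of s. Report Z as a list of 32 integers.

Z[0]=32
i=1: outside box; Z[1]=0
i=2: outside box; Z[2]=0
i=3: outside box; Z[3]=0
i=4: outside box; Z[4]=4 extend→box=[4,8)
i=5: min(r-i=3, Z[1]=0)=0; Z[5]=0
i=6: min(r-i=2, Z[2]=0)=0; Z[6]=0
i=7: min(r-i=1, Z[3]=0)=0; Z[7]=0
i=8: outside box; Z[8]=0
i=9: outside box; Z[9]=0
i=10: outside box; Z[10]=0
i=11: outside box; Z[11]=0
i=12: outside box; Z[12]=0
i=13: outside box; Z[13]=0
i=14: outside box; Z[14]=1 extend→box=[14,15)
i=15: outside box; Z[15]=4 extend→box=[15,19)
i=16: min(r-i=3, Z[1]=0)=0; Z[16]=0
i=17: min(r-i=2, Z[2]=0)=0; Z[17]=0
i=18: min(r-i=1, Z[3]=0)=0; Z[18]=0
i=19: outside box; Z[19]=0
i=20: outside box; Z[20]=0
i=21: outside box; Z[21]=0
i=22: outside box; Z[22]=0
i=23: outside box; Z[23]=0
i=24: outside box; Z[24]=0
i=25: outside box; Z[25]=0
i=26: outside box; Z[26]=0
i=27: outside box; Z[27]=0
i=28: outside box; Z[28]=1 extend→box=[28,29)
i=29: outside box; Z[29]=1 extend→box=[29,30)
i=30: outside box; Z[30]=0
i=31: outside box; Z[31]=0

[32, 0, 0, 0, 4, 0, 0, 0, 0, 0, 0, 0, 0, 0, 1, 4, 0, 0, 0, 0, 0, 0, 0, 0, 0, 0, 0, 0, 1, 1, 0, 0]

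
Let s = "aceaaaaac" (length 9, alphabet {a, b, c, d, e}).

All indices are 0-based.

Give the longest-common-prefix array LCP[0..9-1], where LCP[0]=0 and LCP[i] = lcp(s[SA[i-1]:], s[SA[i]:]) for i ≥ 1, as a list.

rank→(start, suffix):
  0 → (3, 'aaaaac')
  1 → (4, 'aaaac')
  2 → (5, 'aaac')
  3 → (6, 'aac')
  4 → (7, 'ac')
  5 → (0, 'aceaaaaac')
  6 → (8, 'c')
  7 → (1, 'ceaaaaac')
  8 → (2, 'eaaaaac')

SA = [3, 4, 5, 6, 7, 0, 8, 1, 2]
[i] adj suffixes → lcp
  [1] 3/4 → 4 ('aaaa')
  [2] 4/5 → 3 ('aaa')
  [3] 5/6 → 2 ('aa')
  [4] 6/7 → 1 ('a')
  [5] 7/0 → 2 ('ac')
  [6] 0/8 → 0 ('')
  [7] 8/1 → 1 ('c')
  [8] 1/2 → 0 ('')

[0, 4, 3, 2, 1, 2, 0, 1, 0]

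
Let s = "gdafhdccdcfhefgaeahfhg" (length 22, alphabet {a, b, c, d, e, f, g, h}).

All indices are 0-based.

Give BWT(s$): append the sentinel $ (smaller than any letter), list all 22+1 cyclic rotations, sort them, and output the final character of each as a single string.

rank  rotation                 last
    0  $gdafhdccdcfhefgaeahfhg  g
    1  aeahfhg$gdafhdccdcfhefg  g
    2  afhdccdcfhefgaeahfhg$gd  d
    3  ahfhg$gdafhdccdcfhefgae  e
    4  ccdcfhefgaeahfhg$gdafhd  d
    5  cdcfhefgaeahfhg$gdafhdc  c
    6  cfhefgaeahfhg$gdafhdccd  d
    7  dafhdccdcfhefgaeahfhg$g  g
    8  dccdcfhefgaeahfhg$gdafh  h
    9  dcfhefgaeahfhg$gdafhdcc  c
   10  eahfhg$gdafhdccdcfhefga  a
   11  efgaeahfhg$gdafhdccdcfh  h
   12  fgaeahfhg$gdafhdccdcfhe  e
   13  fhdccdcfhefgaeahfhg$gda  a
   14  fhefgaeahfhg$gdafhdccdc  c
   15  fhg$gdafhdccdcfhefgaeah  h
   16  g$gdafhdccdcfhefgaeahfh  h
   17  gaeahfhg$gdafhdccdcfhef  f
   18  gdafhdccdcfhefgaeahfhg$  $
   19  hdccdcfhefgaeahfhg$gdaf  f
   20  hefgaeahfhg$gdafhdccdcf  f
   21  hfhg$gdafhdccdcfhefgaea  a
   22  hg$gdafhdccdcfhefgaeahf  f

ggdedcdghcaheachhf$ffaf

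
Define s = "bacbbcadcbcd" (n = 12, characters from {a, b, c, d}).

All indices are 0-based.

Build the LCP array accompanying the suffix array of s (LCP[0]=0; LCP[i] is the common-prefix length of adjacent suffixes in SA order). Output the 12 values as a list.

sorted suffixes:
  #0 SA[0]=1  'acbbcadcbcd'
  #1 SA[1]=6  'adcbcd'
  #2 SA[2]=0  'bacbbcadcbcd'
  #3 SA[3]=3  'bbcadcbcd'
  #4 SA[4]=4  'bcadcbcd'
  #5 SA[5]=9  'bcd'
  #6 SA[6]=5  'cadcbcd'
  #7 SA[7]=2  'cbbcadcbcd'
  #8 SA[8]=8  'cbcd'
  #9 SA[9]=10  'cd'
  #10 SA[10]=11  'd'
  #11 SA[11]=7  'dcbcd'

SA = [1, 6, 0, 3, 4, 9, 5, 2, 8, 10, 11, 7]
rank  pair      lcp
   1  s[1:],s[6:]  1  'a'
   2  s[6:],s[0:]  0  ''
   3  s[0:],s[3:]  1  'b'
   4  s[3:],s[4:]  1  'b'
   5  s[4:],s[9:]  2  'bc'
   6  s[9:],s[5:]  0  ''
   7  s[5:],s[2:]  1  'c'
   8  s[2:],s[8:]  2  'cb'
   9  s[8:],s[10:]  1  'c'
  10  s[10:],s[11:]  0  ''
  11  s[11:],s[7:]  1  'd'

[0, 1, 0, 1, 1, 2, 0, 1, 2, 1, 0, 1]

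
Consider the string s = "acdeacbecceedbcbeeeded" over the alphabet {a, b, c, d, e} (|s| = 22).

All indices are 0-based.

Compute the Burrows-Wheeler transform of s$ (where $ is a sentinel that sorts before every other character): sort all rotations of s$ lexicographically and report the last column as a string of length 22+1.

de$dccabeaceecedbdeeceb

rank  rotation                 last
    0  $acdeacbecceedbcbeeeded  d
    1  acbecceedbcbeeeded$acde  e
    2  acdeacbecceedbcbeeeded$  $
    3  bcbeeeded$acdeacbecceed  d
    4  becceedbcbeeeded$acdeac  c
    5  beeeded$acdeacbecceedbc  c
    6  cbecceedbcbeeeded$acdea  a
    7  cbeeeded$acdeacbecceedb  b
    8  cceedbcbeeeded$acdeacbe  e
    9  cdeacbecceedbcbeeeded$a  a
   10  ceedbcbeeeded$acdeacbec  c
   11  d$acdeacbecceedbcbeeede  e
   12  dbcbeeeded$acdeacbeccee  e
   13  deacbecceedbcbeeeded$ac  c
   14  ded$acdeacbecceedbcbeee  e
   15  eacbecceedbcbeeeded$acd  d
   16  ecceedbcbeeeded$acdeacb  b
   17  ed$acdeacbecceedbcbeeed  d
   18  edbcbeeeded$acdeacbecce  e
   19  eded$acdeacbecceedbcbee  e
   20  eedbcbeeeded$acdeacbecc  c
   21  eeded$acdeacbecceedbcbe  e
   22  eeeded$acdeacbecceedbcb  b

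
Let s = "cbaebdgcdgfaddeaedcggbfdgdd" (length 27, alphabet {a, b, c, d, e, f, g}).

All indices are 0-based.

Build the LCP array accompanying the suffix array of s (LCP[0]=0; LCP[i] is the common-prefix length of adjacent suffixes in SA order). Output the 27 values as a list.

rank | idx | suffix
   0 |  11 | addeaedcggbfdgdd
   1 |   2 | aebdgcdgfaddeaedcggbfdgdd
   2 |  15 | aedcggbfdgdd
   3 |   1 | baebdgcdgfaddeaedcggbfdgdd
   4 |   4 | bdgcdgfaddeaedcggbfdgdd
   5 |  21 | bfdgdd
   6 |   0 | cbaebdgcdgfaddeaedcggbfdgdd
   7 |   7 | cdgfaddeaedcggbfdgdd
   8 |  18 | cggbfdgdd
   9 |  26 | d
  10 |  17 | dcggbfdgdd
  11 |  25 | dd
  12 |  12 | ddeaedcggbfdgdd
  13 |  13 | deaedcggbfdgdd
  14 |   5 | dgcdgfaddeaedcggbfdgdd
  15 |  23 | dgdd
  16 |   8 | dgfaddeaedcggbfdgdd
  17 |  14 | eaedcggbfdgdd
  18 |   3 | ebdgcdgfaddeaedcggbfdgdd
  19 |  16 | edcggbfdgdd
  20 |  10 | faddeaedcggbfdgdd
  21 |  22 | fdgdd
  22 |  20 | gbfdgdd
  23 |   6 | gcdgfaddeaedcggbfdgdd
  24 |  24 | gdd
  25 |   9 | gfaddeaedcggbfdgdd
  26 |  19 | ggbfdgdd

SA = [11, 2, 15, 1, 4, 21, 0, 7, 18, 26, 17, 25, 12, 13, 5, 23, 8, 14, 3, 16, 10, 22, 20, 6, 24, 9, 19]
[i] adj suffixes → lcp
  [1] 11/2 → 1 ('a')
  [2] 2/15 → 2 ('ae')
  [3] 15/1 → 0 ('')
  [4] 1/4 → 1 ('b')
  [5] 4/21 → 1 ('b')
  [6] 21/0 → 0 ('')
  [7] 0/7 → 1 ('c')
  [8] 7/18 → 1 ('c')
  [9] 18/26 → 0 ('')
  [10] 26/17 → 1 ('d')
  [11] 17/25 → 1 ('d')
  [12] 25/12 → 2 ('dd')
  [13] 12/13 → 1 ('d')
  [14] 13/5 → 1 ('d')
  [15] 5/23 → 2 ('dg')
  [16] 23/8 → 2 ('dg')
  [17] 8/14 → 0 ('')
  [18] 14/3 → 1 ('e')
  [19] 3/16 → 1 ('e')
  [20] 16/10 → 0 ('')
  [21] 10/22 → 1 ('f')
  [22] 22/20 → 0 ('')
  [23] 20/6 → 1 ('g')
  [24] 6/24 → 1 ('g')
  [25] 24/9 → 1 ('g')
  [26] 9/19 → 1 ('g')

[0, 1, 2, 0, 1, 1, 0, 1, 1, 0, 1, 1, 2, 1, 1, 2, 2, 0, 1, 1, 0, 1, 0, 1, 1, 1, 1]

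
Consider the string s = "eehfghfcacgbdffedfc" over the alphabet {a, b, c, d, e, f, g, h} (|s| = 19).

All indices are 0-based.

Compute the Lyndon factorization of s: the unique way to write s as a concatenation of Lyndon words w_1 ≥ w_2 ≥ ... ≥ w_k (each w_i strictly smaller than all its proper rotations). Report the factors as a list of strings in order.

emit factor 1: 'eehfghf' (i=0, period=7)
emit factor 2: 'c' (i=7, period=1)
emit factor 3: 'acgbdffedfc' (i=8, period=11)

["eehfghf", "c", "acgbdffedfc"]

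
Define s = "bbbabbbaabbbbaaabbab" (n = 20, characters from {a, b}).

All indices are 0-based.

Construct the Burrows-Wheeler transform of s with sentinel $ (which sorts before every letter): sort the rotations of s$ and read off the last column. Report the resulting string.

bbabbabaabbbbbbabba$a

rank  rotation               last
    0  $bbbabbbaabbbbaaabbab  b
    1  aaabbab$bbbabbbaabbbb  b
    2  aabbab$bbbabbbaabbbba  a
    3  aabbbbaaabbab$bbbabbb  b
    4  ab$bbbabbbaabbbbaaabb  b
    5  abbab$bbbabbbaabbbbaa  a
    6  abbbaabbbbaaabbab$bbb  b
    7  abbbbaaabbab$bbbabbba  a
    8  b$bbbabbbaabbbbaaabba  a
    9  baaabbab$bbbabbbaabbb  b
   10  baabbbbaaabbab$bbbabb  b
   11  bab$bbbabbbaabbbbaaab  b
   12  babbbaabbbbaaabbab$bb  b
   13  bbaaabbab$bbbabbbaabb  b
   14  bbaabbbbaaabbab$bbbab  b
   15  bbab$bbbabbbaabbbbaaa  a
   16  bbabbbaabbbbaaabbab$b  b
   17  bbbaaabbab$bbbabbbaab  b
   18  bbbaabbbbaaabbab$bbba  a
   19  bbbabbbaabbbbaaabbab$  $
   20  bbbbaaabbab$bbbabbbaa  a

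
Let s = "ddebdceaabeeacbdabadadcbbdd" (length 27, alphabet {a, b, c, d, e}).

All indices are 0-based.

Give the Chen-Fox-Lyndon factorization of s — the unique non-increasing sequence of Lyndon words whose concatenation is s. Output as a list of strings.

emit factor 1: 'dde' (i=0, period=3)
emit factor 2: 'bdce' (i=3, period=4)
emit factor 3: 'aabeeacbdabadadcbbdd' (i=7, period=20)

["dde", "bdce", "aabeeacbdabadadcbbdd"]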